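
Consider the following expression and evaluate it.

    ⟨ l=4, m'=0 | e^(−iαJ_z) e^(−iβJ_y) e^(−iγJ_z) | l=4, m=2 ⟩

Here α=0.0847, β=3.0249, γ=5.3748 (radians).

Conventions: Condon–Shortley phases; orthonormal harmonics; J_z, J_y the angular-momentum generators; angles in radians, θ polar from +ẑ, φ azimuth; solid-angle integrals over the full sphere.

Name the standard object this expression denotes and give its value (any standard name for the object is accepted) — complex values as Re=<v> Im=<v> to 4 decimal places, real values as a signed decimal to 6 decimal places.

This is a Wigner D-matrix element — the rotation-matrix element ⟨l m'| R(α,β,γ) |l m⟩ in the angular-momentum basis.
Split into d^4_{0,2}(β=3.0249) × two z-phases.
c=cos(3.024900/2)=0.058313, s=sin(3.024900/2)=0.998298; N=√[24·24·720·2]=910.735966
k: max(0,(2)−(0))=2 … min(4+(2),4−(0))=4
  k=2: (−1)^0·910.7360/(96)·0.0583^6·0.9983^2 = +0.000000
  k=3: (−1)^1·910.7360/(36)·0.0583^4·0.9983^4 = -0.000291
  k=4: (−1)^2·910.7360/(96)·0.0583^2·0.9983^6 = +0.031931
d^4_{0,2}(3.0249) = +0.000000 -0.000291 +0.031931 = +0.031641
D = (+1.000000+0.000000i)·(+0.031641)·(-0.243501+0.969901i) = -0.007705+0.030689i

Wigner D-matrix element, Re=-0.0077 Im=0.0307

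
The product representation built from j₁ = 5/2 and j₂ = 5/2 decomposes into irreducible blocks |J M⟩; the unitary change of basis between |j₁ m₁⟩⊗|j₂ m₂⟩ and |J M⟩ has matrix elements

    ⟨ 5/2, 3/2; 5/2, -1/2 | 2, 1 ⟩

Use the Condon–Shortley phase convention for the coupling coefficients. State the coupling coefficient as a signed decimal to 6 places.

j₁+j₂−J=3  J+j₁−j₂=2  J−j₁+j₂=2  j₁+j₂+J+1=8
(j₁±m₁, j₂±m₂, J±M) = (4,1,2,3,3,1)
P² = 36/7
sum k=0..1:
  [0] +1/12 = 1/12
  [1] −1/4 = -1/4
S = -1/6
C² = P²·S² = 1/7 ; C = -0.377964

−√(1/7) ≈ -0.377964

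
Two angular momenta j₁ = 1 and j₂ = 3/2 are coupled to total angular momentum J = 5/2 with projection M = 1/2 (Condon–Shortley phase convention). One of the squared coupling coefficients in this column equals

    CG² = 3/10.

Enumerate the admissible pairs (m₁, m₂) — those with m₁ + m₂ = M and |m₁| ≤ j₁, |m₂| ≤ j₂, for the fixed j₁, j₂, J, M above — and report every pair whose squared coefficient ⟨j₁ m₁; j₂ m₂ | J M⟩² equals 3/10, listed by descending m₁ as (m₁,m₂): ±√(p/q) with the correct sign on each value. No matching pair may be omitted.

Admissible pairs with m₁+m₂ = M = 1/2: (-1,3/2), (0,1/2), (1,-1/2)
  (m₁,m₂)=(1,-1/2): CG² = 3/10, CG = +√(3/10)   ← matches the target
  (m₁,m₂)=(0,1/2): CG² = 3/5, CG = +√(3/5)
  (m₁,m₂)=(-1,3/2): CG² = 1/10, CG = +√(1/10)
Pairs with CG² = 3/10: (1,-1/2): +√(3/10)

(1,-1/2): +√(3/10)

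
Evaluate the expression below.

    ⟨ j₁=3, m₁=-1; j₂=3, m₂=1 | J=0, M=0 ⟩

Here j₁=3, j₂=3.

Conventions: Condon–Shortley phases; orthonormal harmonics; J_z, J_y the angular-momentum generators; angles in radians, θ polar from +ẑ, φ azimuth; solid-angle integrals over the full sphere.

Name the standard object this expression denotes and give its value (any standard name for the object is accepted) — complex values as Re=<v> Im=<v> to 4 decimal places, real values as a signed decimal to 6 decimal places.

This is a Clebsch–Gordan (vector-coupling) coefficient.
triangle: 6!×0!×0!/7! = 720/5040
(j±m)!: 2!×4!×4!×2!×0!×0! = 2304
prefactor² = (2J+1)×Δ×N² = 2304/7
  k=4: +1/(4!×2!×0!×0!×0!×0!) = 1/48
Σ = 1/48  ⇒  CG² = 2304/7×(1/48)² = 1/7
CG = +√(1/7) = +0.377964

Clebsch–Gordan coefficient, +√(1/7) ≈ +0.377964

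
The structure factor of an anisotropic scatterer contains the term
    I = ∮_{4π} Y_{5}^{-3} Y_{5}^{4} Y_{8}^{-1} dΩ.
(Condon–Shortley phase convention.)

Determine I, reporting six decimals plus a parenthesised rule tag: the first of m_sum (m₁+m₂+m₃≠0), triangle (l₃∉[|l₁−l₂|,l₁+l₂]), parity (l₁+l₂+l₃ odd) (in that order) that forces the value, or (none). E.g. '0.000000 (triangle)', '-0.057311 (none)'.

Checks pass: Σm=0; 18 even; l₃=8∈[0,10].
(2·5+1)(2·5+1)(2·8+1) = 2057
Δ: 2! 8! 8! / 19! → 1/37413090
sum: t=0:+1/1036800 t=1:−1/331776 t=2:+1/1036800 = -1/921600
3j²(5 5 8; 0 0 0) = Δ·Π!·Σ² = 490/46189  (sign -1)
sum: t=1:−1/203212800 t=2:+1/14515200 = 13/203212800
3j²(5 5 8; -3 4 -1) = Δ·Π!·Σ² = 104/17765  (sign -1)
combine: 4πI² = 2057·490/46189·104/17765 = 784/6137
take √, sign +1: I = 0.10082658
No selection rule forces the value: the integral is nonzero (none).

0.100827 (none)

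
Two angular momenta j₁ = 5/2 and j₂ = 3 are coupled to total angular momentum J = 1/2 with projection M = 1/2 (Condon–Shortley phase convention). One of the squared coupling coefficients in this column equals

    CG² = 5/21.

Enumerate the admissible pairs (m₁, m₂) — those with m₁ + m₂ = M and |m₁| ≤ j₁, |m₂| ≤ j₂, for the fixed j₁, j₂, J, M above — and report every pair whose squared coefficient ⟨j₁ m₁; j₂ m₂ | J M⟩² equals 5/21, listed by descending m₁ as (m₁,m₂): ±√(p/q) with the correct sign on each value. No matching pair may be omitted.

Admissible pairs with m₁+m₂ = M = 1/2: (-5/2,3), (-3/2,2), (-1/2,1), (1/2,0), (3/2,-1), (5/2,-2)
  (m₁,m₂)=(5/2,-2): CG² = 1/21, CG = +√(1/21)
  (m₁,m₂)=(3/2,-1): CG² = 2/21, CG = −√(2/21)
  (m₁,m₂)=(1/2,0): CG² = 1/7, CG = +√(1/7)
  (m₁,m₂)=(-1/2,1): CG² = 4/21, CG = −√(4/21)
  (m₁,m₂)=(-3/2,2): CG² = 5/21, CG = +√(5/21)   ← matches the target
  (m₁,m₂)=(-5/2,3): CG² = 2/7, CG = −√(2/7)
Pairs with CG² = 5/21: (-3/2,2): +√(5/21)

(-3/2,2): +√(5/21)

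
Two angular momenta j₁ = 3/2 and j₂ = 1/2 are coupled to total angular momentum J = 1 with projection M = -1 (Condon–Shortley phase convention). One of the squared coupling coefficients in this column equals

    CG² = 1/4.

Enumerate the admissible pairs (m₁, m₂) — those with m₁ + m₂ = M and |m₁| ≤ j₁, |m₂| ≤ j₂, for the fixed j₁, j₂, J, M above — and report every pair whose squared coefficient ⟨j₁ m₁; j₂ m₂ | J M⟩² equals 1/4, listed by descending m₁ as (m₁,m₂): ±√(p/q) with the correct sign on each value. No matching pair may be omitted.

(-1/2,-1/2): +√(1/4)

Admissible pairs with m₁+m₂ = M = -1: (-3/2,1/2), (-1/2,-1/2)
  (m₁,m₂)=(-1/2,-1/2): CG² = 1/4, CG = +√(1/4)   ← matches the target
  (m₁,m₂)=(-3/2,1/2): CG² = 3/4, CG = −√(3/4)
Pairs with CG² = 1/4: (-1/2,-1/2): +√(1/4)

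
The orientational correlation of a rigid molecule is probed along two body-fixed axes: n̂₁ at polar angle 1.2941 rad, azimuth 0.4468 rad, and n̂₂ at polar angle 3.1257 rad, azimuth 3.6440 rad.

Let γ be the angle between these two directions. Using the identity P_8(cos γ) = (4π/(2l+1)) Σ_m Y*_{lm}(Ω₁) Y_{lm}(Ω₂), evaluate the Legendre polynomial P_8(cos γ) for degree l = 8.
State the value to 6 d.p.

-0.222372

Addition theorem: P_8(cos γ) = (4π/17) Σ_m Y*_{lm}(Ω₁) Y_{lm}(Ω₂), m = −8…8:
  [-8]  conj(Y_{8,-8})(Ω₁) = -0.34310 - 0.15852j ; Y_{8,-8}(Ω₂) = -0.00000 + 0.00000j ; Δ = 0.00000 - 0.00000j
  [-7]  conj(Y_{8,-7})(Ω₁) = -0.42928 + 0.00601j ; Y_{8,-7}(Ω₂) = -0.00000 + 0.00000j ; Δ = 0.00000 - 0.00000j
  [-6]  conj(Y_{8,-6})(Ω₁) = -0.03190 + 0.01584j ; Y_{8,-6}(Ω₂) = -0.00000 - 0.00000j ; Δ = 0.00000 - 0.00000j
  [-5]  conj(Y_{8,-5})(Ω₁) = 0.21185 - 0.27117j ; Y_{8,-5}(Ω₂) = -0.00000 - 0.00000j ; Δ = -0.00000 + 0.00000j
  [-4]  conj(Y_{8,-4})(Ω₁) = 0.03597 - 0.16362j ; Y_{8,-4}(Ω₂) = -0.00000 - 0.00000j ; Δ = -0.00000 + 0.00000j
  [-3]  conj(Y_{8,-3})(Ω₁) = 0.06194 + 0.26406j ; Y_{8,-3}(Ω₂) = 0.00000 - 0.00006j ; Δ = 0.00001 - 0.00000j
  [-2]  conj(Y_{8,-2})(Ω₁) = 0.13573 + 0.16881j ; Y_{8,-2}(Ω₂) = 0.00140 - 0.00220j ; Δ = 0.00056 - 0.00006j
  [-1]  conj(Y_{8,-1})(Ω₁) = -0.21098 - 0.10109j ; Y_{8,-1}(Ω₂) = 0.06858 - 0.03768j ; Δ = -0.01828 + 0.00102j
  [+0]  conj(Y_{8,0})(Ω₁) = -0.22924 + 0.00000j ; Y_{8,0}(Ω₂) = 1.15782 + 0.00000j ; Δ = -0.26542 + 0.00000j
  [+1]  conj(Y_{8,1})(Ω₁) = 0.21098 - 0.10109j ; Y_{8,1}(Ω₂) = -0.06858 - 0.03768j ; Δ = -0.01828 - 0.00102j
  [+2]  conj(Y_{8,2})(Ω₁) = 0.13573 - 0.16881j ; Y_{8,2}(Ω₂) = 0.00140 + 0.00220j ; Δ = 0.00056 + 0.00006j
  [+3]  conj(Y_{8,3})(Ω₁) = -0.06194 + 0.26406j ; Y_{8,3}(Ω₂) = -0.00000 - 0.00006j ; Δ = 0.00001 + 0.00000j
  [+4]  conj(Y_{8,4})(Ω₁) = 0.03597 + 0.16362j ; Y_{8,4}(Ω₂) = -0.00000 + 0.00000j ; Δ = -0.00000 - 0.00000j
  [+5]  conj(Y_{8,5})(Ω₁) = -0.21185 - 0.27117j ; Y_{8,5}(Ω₂) = 0.00000 - 0.00000j ; Δ = -0.00000 - 0.00000j
  [+6]  conj(Y_{8,6})(Ω₁) = -0.03190 - 0.01584j ; Y_{8,6}(Ω₂) = -0.00000 + 0.00000j ; Δ = 0.00000 + 0.00000j
  [+7]  conj(Y_{8,7})(Ω₁) = 0.42928 + 0.00601j ; Y_{8,7}(Ω₂) = 0.00000 + 0.00000j ; Δ = 0.00000 + 0.00000j
  [+8]  conj(Y_{8,8})(Ω₁) = -0.34310 + 0.15852j ; Y_{8,8}(Ω₂) = -0.00000 - 0.00000j ; Δ = 0.00000 + 0.00000j
Total Σ_m = -0.30083 + 0.00000j. Multiply by 0.739198: -0.22237 + 0.00000j. P_8(cos γ) = -0.222372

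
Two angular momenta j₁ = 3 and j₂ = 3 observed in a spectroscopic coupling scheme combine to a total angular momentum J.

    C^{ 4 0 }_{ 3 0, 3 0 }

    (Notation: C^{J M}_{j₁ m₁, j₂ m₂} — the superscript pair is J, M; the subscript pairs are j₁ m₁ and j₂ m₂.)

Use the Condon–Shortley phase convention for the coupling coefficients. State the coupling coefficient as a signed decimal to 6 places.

-0.483494

j₁+j₂−J=2  J+j₁−j₂=4  J−j₁+j₂=4  j₁+j₂+J+1=11
(j₁±m₁, j₂±m₂, J±M) = (3,3,3,3,4,4)
P² = 373248/1925
sum k=0..2:
  [0] +1/72 = 1/72
  [1] −1/16 = -1/16
  [2] +1/72 = 1/72
S = -5/144
C² = P²·S² = 18/77 ; C = -0.483494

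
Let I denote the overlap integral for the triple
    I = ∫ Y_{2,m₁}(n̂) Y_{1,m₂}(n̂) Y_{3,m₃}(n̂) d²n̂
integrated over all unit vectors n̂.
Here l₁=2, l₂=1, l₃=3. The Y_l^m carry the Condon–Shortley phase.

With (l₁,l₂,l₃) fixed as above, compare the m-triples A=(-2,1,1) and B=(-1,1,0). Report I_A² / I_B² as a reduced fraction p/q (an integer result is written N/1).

Shared (l₁,l₂,l₃)=(2,1,3): N and (l;000)² cancel in I_A²/I_B².
A: Δ = 0!·4!·2!/7! = 1/105; Racah Σ t=0..0: t=0:+1/48 = 1/48; ⇒ 3j(2 1 3; -2 1 1)² = 1/105, sgn +1
B: Δ = 0!·4!·2!/7! = 1/105; Racah Σ t=0..0: t=0:+1/12 = 1/12; ⇒ 3j(2 1 3; -1 1 0)² = 1/35, sgn -1
I_A²/I_B² = (1/105)/(1/35) = 1/3

1/3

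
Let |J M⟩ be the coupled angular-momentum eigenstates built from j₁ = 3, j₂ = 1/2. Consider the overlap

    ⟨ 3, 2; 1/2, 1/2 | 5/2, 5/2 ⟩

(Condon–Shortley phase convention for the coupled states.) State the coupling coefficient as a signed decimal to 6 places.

-0.377964

j₁+j₂−J=1  J+j₁−j₂=5  J−j₁+j₂=0  j₁+j₂+J+1=7
(j₁±m₁, j₂±m₂, J±M) = (5,1,1,0,5,0)
P² = 14400/7
sum k=1..1:
  [1] −1/120 = -1/120
S = -1/120
C² = P²·S² = 1/7 ; C = -0.377964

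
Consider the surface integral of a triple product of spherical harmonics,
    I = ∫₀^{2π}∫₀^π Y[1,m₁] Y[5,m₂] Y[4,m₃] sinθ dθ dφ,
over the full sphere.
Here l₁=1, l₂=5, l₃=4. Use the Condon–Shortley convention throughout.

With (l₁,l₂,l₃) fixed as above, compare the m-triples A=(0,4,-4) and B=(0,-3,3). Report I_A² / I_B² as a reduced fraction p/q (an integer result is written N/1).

9/16

Shared (l₁,l₂,l₃)=(1,5,4): N and (l;000)² cancel in I_A²/I_B².
A: Δ = 2!·0!·8!/11! = 1/495; Racah Σ t=1..1: t=1:−1/40320 = -1/40320; ⇒ 3j(1 5 4; 0 4 -4)² = 1/55, sgn -1
B: Δ = 2!·0!·8!/11! = 1/495; Racah Σ t=1..1: t=1:−1/5040 = -1/5040; ⇒ 3j(1 5 4; 0 -3 3)² = 16/495, sgn +1
I_A²/I_B² = (1/55)/(16/495) = 9/16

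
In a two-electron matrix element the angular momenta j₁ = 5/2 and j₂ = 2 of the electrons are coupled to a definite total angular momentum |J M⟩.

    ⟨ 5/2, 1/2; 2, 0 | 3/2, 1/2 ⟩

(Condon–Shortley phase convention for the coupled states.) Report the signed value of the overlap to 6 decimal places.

√[4·3!2!1!/7! · 3!2!2!2!2!1!] = √(32/35)
  +(−1)^1/∏(1,2,1,1,1,0)! = -1/2  (running -1/2)
  +(−1)^2/∏(2,1,0,0,2,1)! = 1/4  (running -1/4)
⟨..|..⟩ = √(32/35)·(-1/4) = -0.239046

-0.239046  (= −√(2/35))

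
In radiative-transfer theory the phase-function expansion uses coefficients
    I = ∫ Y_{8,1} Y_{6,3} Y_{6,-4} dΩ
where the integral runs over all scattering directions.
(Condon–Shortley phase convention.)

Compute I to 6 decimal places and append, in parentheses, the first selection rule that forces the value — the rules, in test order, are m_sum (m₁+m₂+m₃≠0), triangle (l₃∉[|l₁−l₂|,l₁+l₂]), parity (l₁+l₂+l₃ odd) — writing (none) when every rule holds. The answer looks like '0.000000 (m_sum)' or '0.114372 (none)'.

-0.114107 (none)

Checks pass: Σm=0; 20 even; l₃=6∈[2,14].
(2·8+1)(2·6+1)(2·6+1) = 2873
Δ: 8! 8! 4! / 21! → 1/1309458150
sum: t=2:+1/49766400 t=3:−1/3110400 t=4:+1/1327104 t=5:−1/3110400 t=6:+1/49766400 = 1/6635520
3j²(8 6 6; 0 0 0) = Δ·Π!·Σ² = 350/46189  (sign +1)
sum: t=5:−1/24883200 t=6:+1/43545600 t=7:−1/812851200 = -1/54190080
3j²(8 6 6; 1 3 -4) = Δ·Π!·Σ² = 2430/323323  (sign -1)
combine: 4πI² = 2873·350/46189·2430/323323 = 121500/742577
take √, sign -1: I = -0.11410705
No selection rule forces the value: the integral is nonzero (none).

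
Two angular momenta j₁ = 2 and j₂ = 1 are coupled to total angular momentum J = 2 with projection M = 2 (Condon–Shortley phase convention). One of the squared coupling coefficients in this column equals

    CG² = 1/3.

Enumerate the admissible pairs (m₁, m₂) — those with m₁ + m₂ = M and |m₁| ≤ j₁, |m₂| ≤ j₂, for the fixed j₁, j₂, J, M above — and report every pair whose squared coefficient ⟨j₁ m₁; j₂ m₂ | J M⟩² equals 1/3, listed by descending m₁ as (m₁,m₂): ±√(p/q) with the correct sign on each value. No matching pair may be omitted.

Admissible pairs with m₁+m₂ = M = 2: (1,1), (2,0)
  (m₁,m₂)=(2,0): CG² = 2/3, CG = +√(2/3)
  (m₁,m₂)=(1,1): CG² = 1/3, CG = −√(1/3)   ← matches the target
Pairs with CG² = 1/3: (1,1): −√(1/3)

(1,1): −√(1/3)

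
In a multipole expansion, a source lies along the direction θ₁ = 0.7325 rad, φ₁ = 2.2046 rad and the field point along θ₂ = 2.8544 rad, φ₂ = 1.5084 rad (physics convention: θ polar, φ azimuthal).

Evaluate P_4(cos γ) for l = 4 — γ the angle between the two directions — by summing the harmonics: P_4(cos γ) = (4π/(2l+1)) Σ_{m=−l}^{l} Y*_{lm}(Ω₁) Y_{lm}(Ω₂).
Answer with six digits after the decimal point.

Addition theorem: P_4(cos γ) = (4π/9) Σ_m Y*_{lm}(Ω₁) Y_{lm}(Ω₂), m = −4…4:
  m=-4: (-0.072723, 0.050436) × (0.002761, 0.000704) = (-0.000236, 0.000088)  (running Σ = (-0.000236, 0.000088))
  m=-3: (0.263237, 0.090346) × (0.005077, -0.026806) = (0.003758, -0.006598)  (running Σ = (0.003522, -0.006510))
  m=-2: (-0.128171, -0.409709) × (-0.144836, -0.018169) = (0.011120, 0.061669)  (running Σ = (0.014642, 0.055160))
  m=-1: (-0.121136, 0.164820) × (-0.027554, 0.441031) = (-0.069353, -0.057966)  (running Σ = (-0.054711, -0.002807))
  m=0: (-0.305554, -0.000000) × (0.530605, 0.000000) = (-0.162129, -0.000000)  (running Σ = (-0.216840, -0.002807))
  m=1: (0.121136, 0.164820) × (0.027554, 0.441031) = (-0.069353, 0.057966)  (running Σ = (-0.286193, 0.055160))
  m=2: (-0.128171, 0.409709) × (-0.144836, 0.018169) = (0.011120, -0.061669)  (running Σ = (-0.275073, -0.006510))
  m=3: (-0.263237, 0.090346) × (-0.005077, -0.026806) = (0.003758, 0.006598)  (running Σ = (-0.271315, 0.000088))
  m=4: (-0.072723, -0.050436) × (0.002761, -0.000704) = (-0.000236, -0.000088)  (running Σ = (-0.271551, 0.000000))
Accumulated sum (-0.271551, 0.000000); after 4π/(2l+1) scaling, (-0.379157, 0.000000) ⇒ P_4 = -0.379157

-0.379157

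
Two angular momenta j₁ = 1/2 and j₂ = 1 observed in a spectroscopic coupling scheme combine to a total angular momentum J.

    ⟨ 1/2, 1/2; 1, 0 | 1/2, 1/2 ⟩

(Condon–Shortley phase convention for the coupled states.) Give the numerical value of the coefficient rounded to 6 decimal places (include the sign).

+√(1/3) = +0.577350

√[2·1!0!1!/3! · 1!0!1!1!1!0!] = √(1/3)
  +(−1)^0/∏(0,1,0,1,0,0)! = 1  (running 1)
⟨..|..⟩ = √(1/3)·(1) = +0.577350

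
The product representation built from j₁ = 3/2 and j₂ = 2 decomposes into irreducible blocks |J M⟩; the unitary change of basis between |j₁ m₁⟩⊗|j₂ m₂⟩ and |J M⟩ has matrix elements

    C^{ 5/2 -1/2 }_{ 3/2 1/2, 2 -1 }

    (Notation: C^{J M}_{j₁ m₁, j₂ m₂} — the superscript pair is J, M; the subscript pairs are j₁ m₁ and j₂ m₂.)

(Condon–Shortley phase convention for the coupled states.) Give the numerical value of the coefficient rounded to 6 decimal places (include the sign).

√[6·1!2!3!/7! · 2!1!1!3!2!3!] = √(72/35)
  +(−1)^0/∏(0,1,1,1,1,2)! = 1/2  (running 1/2)
  +(−1)^1/∏(1,0,0,0,2,3)! = -1/12  (running 5/12)
⟨..|..⟩ = √(72/35)·(5/12) = +0.597614

+0.597614  (= +√(5/14))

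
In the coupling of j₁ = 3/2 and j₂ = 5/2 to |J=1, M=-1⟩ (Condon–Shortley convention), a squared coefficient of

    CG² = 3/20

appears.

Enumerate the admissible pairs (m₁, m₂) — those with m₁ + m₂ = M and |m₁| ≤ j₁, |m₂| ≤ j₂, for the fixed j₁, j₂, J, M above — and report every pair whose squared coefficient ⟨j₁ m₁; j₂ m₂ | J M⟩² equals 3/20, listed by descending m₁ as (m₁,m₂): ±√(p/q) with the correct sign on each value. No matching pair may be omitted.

Admissible pairs with m₁+m₂ = M = -1: (-3/2,1/2), (-1/2,-1/2), (1/2,-3/2), (3/2,-5/2)
  (m₁,m₂)=(3/2,-5/2): CG² = 1/2, CG = +√(1/2)
  (m₁,m₂)=(1/2,-3/2): CG² = 3/10, CG = −√(3/10)
  (m₁,m₂)=(-1/2,-1/2): CG² = 3/20, CG = +√(3/20)   ← matches the target
  (m₁,m₂)=(-3/2,1/2): CG² = 1/20, CG = −√(1/20)
Pairs with CG² = 3/20: (-1/2,-1/2): +√(3/20)

(-1/2,-1/2): +√(3/20)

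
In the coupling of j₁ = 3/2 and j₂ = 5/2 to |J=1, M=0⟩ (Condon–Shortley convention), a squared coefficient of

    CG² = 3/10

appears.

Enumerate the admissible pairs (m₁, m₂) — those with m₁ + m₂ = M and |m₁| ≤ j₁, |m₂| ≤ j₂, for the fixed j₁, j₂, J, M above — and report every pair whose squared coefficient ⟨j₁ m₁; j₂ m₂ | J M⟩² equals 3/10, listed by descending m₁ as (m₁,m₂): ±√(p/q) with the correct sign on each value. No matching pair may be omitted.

(1/2,-1/2): −√(3/10); (-1/2,1/2): +√(3/10)

Admissible pairs with m₁+m₂ = M = 0: (-3/2,3/2), (-1/2,1/2), (1/2,-1/2), (3/2,-3/2)
  (m₁,m₂)=(3/2,-3/2): CG² = 1/5, CG = +√(1/5)
  (m₁,m₂)=(1/2,-1/2): CG² = 3/10, CG = −√(3/10)   ← matches the target
  (m₁,m₂)=(-1/2,1/2): CG² = 3/10, CG = +√(3/10)   ← matches the target
  (m₁,m₂)=(-3/2,3/2): CG² = 1/5, CG = −√(1/5)
Pairs with CG² = 3/10: (1/2,-1/2): −√(3/10); (-1/2,1/2): +√(3/10)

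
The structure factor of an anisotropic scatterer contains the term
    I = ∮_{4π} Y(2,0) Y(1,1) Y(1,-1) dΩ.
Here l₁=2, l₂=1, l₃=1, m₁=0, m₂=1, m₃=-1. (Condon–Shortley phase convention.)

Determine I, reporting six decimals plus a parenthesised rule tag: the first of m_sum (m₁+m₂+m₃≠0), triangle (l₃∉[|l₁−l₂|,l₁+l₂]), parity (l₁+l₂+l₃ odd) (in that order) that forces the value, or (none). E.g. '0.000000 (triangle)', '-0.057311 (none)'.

0.126157 (none)

m-sum 0 ✓  L=4 even ✓  1≤1≤3 ✓
Π(2lᵢ+1) = 5×3×3 = 45
triangle coeff Δ(2,1,1) = 1/30
Σ_t [1,1]: t=1:−1/1 = -1/1
(3j)²=2/15 [(2 1 1; 0 0 0)], sign=+1
Σ_t [2,2]: t=2:+1/4 = 1/4
(3j)²=1/30 [(2 1 1; 0 1 -1)], sign=+1
⇒ 4πI² = 1/5
I = (+1)√(1/5/(4π)) = 0.12615663
No selection rule forces the value: the integral is nonzero (none).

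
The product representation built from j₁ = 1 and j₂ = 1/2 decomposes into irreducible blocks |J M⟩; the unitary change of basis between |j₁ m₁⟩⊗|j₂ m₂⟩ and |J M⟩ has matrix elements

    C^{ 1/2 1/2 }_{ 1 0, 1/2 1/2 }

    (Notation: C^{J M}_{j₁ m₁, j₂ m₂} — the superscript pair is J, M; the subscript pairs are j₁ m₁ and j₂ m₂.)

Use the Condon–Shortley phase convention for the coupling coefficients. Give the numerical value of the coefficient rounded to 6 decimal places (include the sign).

j₁+j₂−J=1  J+j₁−j₂=1  J−j₁+j₂=0  j₁+j₂+J+1=3
(j₁±m₁, j₂±m₂, J±M) = (1,1,1,0,1,0)
P² = 1/3
sum k=1..1:
  [1] −1/1 = -1
S = -1
C² = P²·S² = 1/3 ; C = -0.577350

−√(1/3) = -0.577350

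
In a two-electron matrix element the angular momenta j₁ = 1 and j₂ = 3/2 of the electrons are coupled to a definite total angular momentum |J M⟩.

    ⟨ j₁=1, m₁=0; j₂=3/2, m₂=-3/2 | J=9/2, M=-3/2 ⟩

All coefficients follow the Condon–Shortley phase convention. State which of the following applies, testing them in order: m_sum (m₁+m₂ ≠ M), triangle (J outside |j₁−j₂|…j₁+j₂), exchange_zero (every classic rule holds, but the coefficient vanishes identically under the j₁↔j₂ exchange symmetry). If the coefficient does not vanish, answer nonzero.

triangle

m-sum: m₁+m₂ = 0+(-3/2) = -3/2, M = -3/2  ✓
triangle: need |j₁−j₂| ≤ J ≤ j₁+j₂, i.e. J ∈ [1/2, 5/2]; J = 9/2 is outside ✗ ⇒ coefficient is 0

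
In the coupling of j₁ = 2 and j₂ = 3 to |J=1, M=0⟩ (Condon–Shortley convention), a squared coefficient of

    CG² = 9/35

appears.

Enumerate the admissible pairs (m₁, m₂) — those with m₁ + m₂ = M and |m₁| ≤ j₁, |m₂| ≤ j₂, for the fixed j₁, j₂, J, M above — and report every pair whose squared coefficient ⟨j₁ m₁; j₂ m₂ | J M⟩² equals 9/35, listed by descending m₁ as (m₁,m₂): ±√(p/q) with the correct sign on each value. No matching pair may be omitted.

(0,0): +√(9/35)

Admissible pairs with m₁+m₂ = M = 0: (-2,2), (-1,1), (0,0), (1,-1), (2,-2)
  (m₁,m₂)=(2,-2): CG² = 1/7, CG = +√(1/7)
  (m₁,m₂)=(1,-1): CG² = 8/35, CG = −√(8/35)
  (m₁,m₂)=(0,0): CG² = 9/35, CG = +√(9/35)   ← matches the target
  (m₁,m₂)=(-1,1): CG² = 8/35, CG = −√(8/35)
  (m₁,m₂)=(-2,2): CG² = 1/7, CG = +√(1/7)
Pairs with CG² = 9/35: (0,0): +√(9/35)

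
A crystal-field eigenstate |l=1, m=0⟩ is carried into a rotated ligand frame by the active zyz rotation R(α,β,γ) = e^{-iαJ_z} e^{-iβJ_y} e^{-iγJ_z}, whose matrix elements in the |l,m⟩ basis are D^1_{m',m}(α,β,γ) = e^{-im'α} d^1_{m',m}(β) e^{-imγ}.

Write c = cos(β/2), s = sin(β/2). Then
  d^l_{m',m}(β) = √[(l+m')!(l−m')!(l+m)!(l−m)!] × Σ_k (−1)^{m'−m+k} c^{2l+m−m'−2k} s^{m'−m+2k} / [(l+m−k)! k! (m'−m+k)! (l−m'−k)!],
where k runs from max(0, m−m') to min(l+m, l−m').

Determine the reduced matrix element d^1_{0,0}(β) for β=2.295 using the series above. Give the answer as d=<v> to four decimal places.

d=-0.6625

d^1_{0,0}(β=2.2950) via the finite sum:
Half-angle: c=0.410768, s=0.911740. N=√(1·1·1·1)=1.000000
Admissible k: 0..1 (factorial args all ≥0)
  k=0: (−1)^0·1.0000/(1)·0.4108^2·0.9117^0 = +0.168730
  k=1: (−1)^1·1.0000/(1)·0.4108^0·0.9117^2 = -0.831270
d^1_{0,0}(2.2950) = +0.168730 -0.831270 = -0.662539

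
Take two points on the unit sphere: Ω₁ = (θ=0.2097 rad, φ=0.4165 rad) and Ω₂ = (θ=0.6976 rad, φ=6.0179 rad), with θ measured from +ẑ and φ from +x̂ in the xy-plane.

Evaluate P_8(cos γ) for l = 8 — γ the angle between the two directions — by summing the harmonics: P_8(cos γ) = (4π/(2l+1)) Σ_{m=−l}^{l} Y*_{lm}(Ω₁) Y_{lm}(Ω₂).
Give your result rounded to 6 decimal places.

Expand P_8 via completeness: Σ_{m} conj(Y_{8,m}) at Ω₁ times Y_{8,m} at Ω₂ —
  term(m=-8) = (0.000000, -0.000000)   from Y*(Ω₁)=(-0.000002, -0.000000), Y(Ω₂)=(-0.007831, 0.012730)
  term(m=-7) = (0.000000, -0.000002)   from Y*(Ω₁)=(-0.000033, 0.000008), Y(Ω₂)=(-0.020135, 0.068421)
  term(m=-6) = (-0.000049, -0.000069)   from Y*(Ω₁)=(-0.000327, 0.000245), Y(Ω₂)=(-0.004320, 0.206533)
  term(m=-5) = (-0.001348, -0.000369)   from Y*(Ω₁)=(-0.001728, 0.003077), Y(Ω₂)=(0.095827, 0.384303)
  term(m=-4) = (-0.009725, 0.004278)   from Y*(Ω₁)=(-0.002151, 0.022522), Y(Ω₂)=(0.229118, 0.409940)
  term(m=-3) = (-0.010217, 0.019888)   from Y*(Ω₁)=(0.033633, 0.101053), Y(Ω₂)=(0.146885, 0.149990)
  term(m=-2) = (-0.018816, -0.089498)   from Y*(Ω₁)=(0.234093, 0.257512), Y(Ω₂)=(-0.226663, -0.132979)
  term(m=-1) = (-0.186315, -0.151217)   from Y*(Ω₁)=(0.620355, 0.274433), Y(Ω₂)=(-0.341365, -0.092745)
  term(m=+0) = (0.065152, 0.000000)   from Y*(Ω₁)=(0.408106, -0.000000), Y(Ω₂)=(0.159644, 0.000000)
  term(m=+1) = (-0.186315, 0.151217)   from Y*(Ω₁)=(-0.620355, 0.274433), Y(Ω₂)=(0.341365, -0.092745)
  term(m=+2) = (-0.018816, 0.089498)   from Y*(Ω₁)=(0.234093, -0.257512), Y(Ω₂)=(-0.226663, 0.132979)
  term(m=+3) = (-0.010217, -0.019888)   from Y*(Ω₁)=(-0.033633, 0.101053), Y(Ω₂)=(-0.146885, 0.149990)
  term(m=+4) = (-0.009725, -0.004278)   from Y*(Ω₁)=(-0.002151, -0.022522), Y(Ω₂)=(0.229118, -0.409940)
  term(m=+5) = (-0.001348, 0.000369)   from Y*(Ω₁)=(0.001728, 0.003077), Y(Ω₂)=(-0.095827, 0.384303)
  term(m=+6) = (-0.000049, 0.000069)   from Y*(Ω₁)=(-0.000327, -0.000245), Y(Ω₂)=(-0.004320, -0.206533)
  term(m=+7) = (0.000000, 0.000002)   from Y*(Ω₁)=(0.000033, 0.000008), Y(Ω₂)=(0.020135, 0.068421)
  term(m=+8) = (0.000000, 0.000000)   from Y*(Ω₁)=(-0.000002, 0.000000), Y(Ω₂)=(-0.007831, -0.012730)
Total Σ_m = (-0.387789, -0.000000). Multiply by 0.739198: (-0.286653, -0.000000). P_8(cos γ) = -0.286653

-0.286653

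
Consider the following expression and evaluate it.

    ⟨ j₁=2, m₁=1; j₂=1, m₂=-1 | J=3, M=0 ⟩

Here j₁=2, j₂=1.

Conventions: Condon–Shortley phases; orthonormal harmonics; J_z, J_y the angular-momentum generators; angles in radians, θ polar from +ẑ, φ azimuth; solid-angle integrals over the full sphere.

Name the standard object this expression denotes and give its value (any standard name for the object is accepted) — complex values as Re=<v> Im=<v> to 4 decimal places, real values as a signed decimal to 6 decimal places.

Clebsch–Gordan coefficient, +√(1/5) ≈ +0.447214

This is a Clebsch–Gordan (vector-coupling) coefficient.
triangle: 0!*4!*2!/7! = 48/5040
(j±m)!: 3!*1!*0!*2!*3!*3! = 432
prefactor² = (2J+1)*Δ*N² = 144/5
  k=0: +1/(0!*0!*1!*0!*3!*2!) = 1/12
Σ = 1/12  ⇒  CG² = 144/5*(1/12)² = 1/5
CG = +√(1/5) = +0.447214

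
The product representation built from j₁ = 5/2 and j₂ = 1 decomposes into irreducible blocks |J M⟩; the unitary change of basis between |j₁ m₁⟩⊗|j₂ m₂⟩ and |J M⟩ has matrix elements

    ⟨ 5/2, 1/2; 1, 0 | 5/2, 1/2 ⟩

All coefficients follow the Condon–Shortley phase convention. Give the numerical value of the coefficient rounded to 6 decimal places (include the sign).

+√(1/35) ≈ +0.169031

triangle: 1!·4!·1!/7! = 24/5040
(j±m)!: 3!·2!·1!·1!·3!·2! = 144
prefactor² = (2J+1)·Δ·N² = 144/35
  k=0: +1/(0!·1!·2!·1!·2!·0!) = 1/4
  k=1: −1/(1!·0!·1!·0!·3!·1!) = -1/6
Σ = 1/12  ⇒  CG² = 144/35·(1/12)² = 1/35
CG = +√(1/35) = +0.169031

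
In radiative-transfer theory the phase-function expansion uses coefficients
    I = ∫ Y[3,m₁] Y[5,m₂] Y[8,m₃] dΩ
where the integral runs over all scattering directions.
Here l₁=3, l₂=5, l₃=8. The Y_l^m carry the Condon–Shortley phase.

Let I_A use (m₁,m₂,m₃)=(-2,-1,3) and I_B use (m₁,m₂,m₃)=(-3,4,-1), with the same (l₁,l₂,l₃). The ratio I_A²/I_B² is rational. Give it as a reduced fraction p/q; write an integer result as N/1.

330/1

Shared (l₁,l₂,l₃)=(3,5,8): N and (l;000)² cancel in I_A²/I_B².
A: Δ = 0!·6!·10!/17! = 1/136136; Racah Σ t=0..0: t=0:+1/2073600 = 1/2073600; ⇒ 3j(3 5 8; -2 -1 3)² = 15/884, sgn -1
B: Δ = 0!·6!·10!/17! = 1/136136; Racah Σ t=0..0: t=0:+1/261273600 = 1/261273600; ⇒ 3j(3 5 8; -3 4 -1)² = 1/19448, sgn -1
I_A²/I_B² = (15/884)/(1/19448) = 330/1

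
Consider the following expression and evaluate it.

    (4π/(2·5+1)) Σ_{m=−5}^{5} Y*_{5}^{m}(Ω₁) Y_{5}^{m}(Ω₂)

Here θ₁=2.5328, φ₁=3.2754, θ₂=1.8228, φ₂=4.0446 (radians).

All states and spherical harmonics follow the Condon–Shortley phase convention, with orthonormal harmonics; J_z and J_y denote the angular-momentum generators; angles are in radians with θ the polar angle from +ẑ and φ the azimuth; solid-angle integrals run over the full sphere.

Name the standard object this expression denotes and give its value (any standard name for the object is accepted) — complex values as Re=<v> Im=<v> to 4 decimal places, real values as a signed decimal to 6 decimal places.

This sum is the spherical-harmonic addition theorem: it equals the Legendre polynomial P_l(cos γ) of the angle γ between the two directions.
Summing Y*_{l m}(θ₁,φ₁)·Y_{l m}(θ₂,φ₂) over m ∈ [−5, 5]; prefactor 4π/(2·5+1) = 1.142397:
  m=-5: (-0.022269, -0.017608) × (0.077512, -0.387646) = (-0.008552, 0.007268)  (running Σ = (-0.008552, 0.007268))
  m=-4: (-0.110770, -0.065683) × (0.286910, -0.145898) = (-0.041364, -0.002684)  (running Σ = (-0.049916, 0.004584))
  m=-3: (-0.301162, -0.127834) × (-0.125636, -0.058011) = (0.030421, 0.033531)  (running Σ = (-0.019495, 0.038115))
  m=-2: (-0.446774, -0.122502) × (-0.075135, -0.313513) = (-0.004838, 0.149273)  (running Σ = (-0.024332, 0.187389))
  m=-1: (-0.197659, -0.026607) × (-0.040480, 0.051327) = (0.009367, -0.009068)  (running Σ = (-0.014965, 0.178320))
  m=0: (0.343089, -0.000000) × (-0.317604, 0.000000) = (-0.108967, 0.000000)  (running Σ = (-0.123932, 0.178320))
  m=1: (0.197659, -0.026607) × (0.040480, 0.051327) = (0.009367, 0.009068)  (running Σ = (-0.114565, 0.187389))
  m=2: (-0.446774, 0.122502) × (-0.075135, 0.313513) = (-0.004838, -0.149273)  (running Σ = (-0.119403, 0.038115))
  m=3: (0.301162, -0.127834) × (0.125636, -0.058011) = (0.030421, -0.033531)  (running Σ = (-0.088982, 0.004584))
  m=4: (-0.110770, 0.065683) × (0.286910, 0.145898) = (-0.041364, 0.002684)  (running Σ = (-0.130346, 0.007268))
  m=5: (0.022269, -0.017608) × (-0.077512, -0.387646) = (-0.008552, -0.007268)  (running Σ = (-0.138898, 0.000000))
Accumulated sum (-0.138898, 0.000000); after 4π/(2l+1) scaling, (-0.158676, 0.000000) ⇒ P_5 = -0.158676

Legendre polynomial (addition theorem), -0.158676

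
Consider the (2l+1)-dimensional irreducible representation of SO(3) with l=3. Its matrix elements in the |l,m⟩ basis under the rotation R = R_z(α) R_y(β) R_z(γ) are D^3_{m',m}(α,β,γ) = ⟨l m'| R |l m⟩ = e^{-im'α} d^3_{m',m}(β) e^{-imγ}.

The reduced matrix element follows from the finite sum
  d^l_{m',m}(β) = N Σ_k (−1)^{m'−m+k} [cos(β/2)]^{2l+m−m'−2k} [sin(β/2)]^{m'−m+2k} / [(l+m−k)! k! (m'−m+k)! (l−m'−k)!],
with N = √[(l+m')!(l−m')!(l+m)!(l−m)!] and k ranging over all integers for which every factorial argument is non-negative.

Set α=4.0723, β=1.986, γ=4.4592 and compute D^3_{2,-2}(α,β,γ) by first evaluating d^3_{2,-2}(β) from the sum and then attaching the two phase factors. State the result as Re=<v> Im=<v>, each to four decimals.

Re=0.2782 Im=0.2718

First d^3_{2,-2}(β=1.9860), then the phase factors e^{-i(2)α} and e^{-i(-2)γ}:
c=cos(1.986000/2)=0.546179, s=sin(1.986000/2)=0.837668; N=√[120·1·1·120]=120.000000
Admissible k: 0..1 (factorial args all ≥0)
  k=0: (−1)^4·120.0000/(24)·0.5462^2·0.8377^4 = +0.734393
  k=1: (−1)^5·120.0000/(120)·0.5462^0·0.8377^6 = -0.345488
d^3_{2,-2}(1.9860) = +0.734393 -0.345488 = +0.388906
D = (-0.286545-0.958067i)·(+0.388906)·(-0.874507+0.485013i) = +0.278169+0.271790i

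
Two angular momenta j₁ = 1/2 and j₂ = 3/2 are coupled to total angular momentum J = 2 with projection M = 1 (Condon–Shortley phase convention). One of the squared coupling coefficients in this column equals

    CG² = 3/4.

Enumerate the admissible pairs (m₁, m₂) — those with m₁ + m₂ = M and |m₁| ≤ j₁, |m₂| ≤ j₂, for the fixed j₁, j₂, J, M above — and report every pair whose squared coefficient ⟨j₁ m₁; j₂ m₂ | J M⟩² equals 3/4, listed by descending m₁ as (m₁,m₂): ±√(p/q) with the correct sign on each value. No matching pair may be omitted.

Admissible pairs with m₁+m₂ = M = 1: (-1/2,3/2), (1/2,1/2)
  (m₁,m₂)=(1/2,1/2): CG² = 3/4, CG = +√(3/4)   ← matches the target
  (m₁,m₂)=(-1/2,3/2): CG² = 1/4, CG = +√(1/4)
Pairs with CG² = 3/4: (1/2,1/2): +√(3/4)

(1/2,1/2): +√(3/4)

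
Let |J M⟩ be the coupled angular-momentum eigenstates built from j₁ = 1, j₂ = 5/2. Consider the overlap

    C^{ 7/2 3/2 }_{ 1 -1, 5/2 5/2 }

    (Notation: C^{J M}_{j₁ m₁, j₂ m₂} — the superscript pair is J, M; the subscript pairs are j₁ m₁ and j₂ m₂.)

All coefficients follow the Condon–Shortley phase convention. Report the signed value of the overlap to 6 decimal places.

+0.218218  (= +√(1/21))

j₁+j₂−J=0  J+j₁−j₂=2  J−j₁+j₂=5  j₁+j₂+J+1=8
(j₁±m₁, j₂±m₂, J±M) = (0,2,5,0,5,2)
P² = 19200/7
sum k=0..0:
  [0] +1/240 = 1/240
S = 1/240
C² = P²·S² = 1/21 ; C = +0.218218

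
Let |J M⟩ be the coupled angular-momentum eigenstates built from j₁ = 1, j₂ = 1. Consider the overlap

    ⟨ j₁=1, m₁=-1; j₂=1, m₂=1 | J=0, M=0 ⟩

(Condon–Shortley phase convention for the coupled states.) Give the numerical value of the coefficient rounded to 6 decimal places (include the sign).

√[1·2!0!0!/3! · 0!2!2!0!0!0!] = √(4/3)
  +(−1)^2/∏(2,0,0,0,0,0)! = 1/2  (running 1/2)
⟨..|..⟩ = √(4/3)·(1/2) = +0.577350

+√(1/3) ≈ +0.577350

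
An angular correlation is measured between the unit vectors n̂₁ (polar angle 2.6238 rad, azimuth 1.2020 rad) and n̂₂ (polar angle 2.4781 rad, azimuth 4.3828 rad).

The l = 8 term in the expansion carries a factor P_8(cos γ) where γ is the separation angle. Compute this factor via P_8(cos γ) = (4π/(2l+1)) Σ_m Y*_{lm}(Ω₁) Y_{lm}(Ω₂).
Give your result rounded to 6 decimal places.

-0.279806

Term-by-term m-sum for l=8 (normalisation 4π/17 = 0.739198):
  m=-8: (-0.00182 - 0.00035j) × (-0.00934 + 0.00516j) = 0.00002 - 0.00001j  (running Σ = 0.00002 - 0.00001j)
  m=-7: (0.00693 - 0.01105j) × (-0.04045 - 0.03666j) = -0.00069 + 0.00019j  (running Σ = -0.00067 + 0.00019j)
  m=-6: (0.03422 + 0.04577j) × (0.06753 - 0.15678j) = 0.00949 - 0.00227j  (running Σ = 0.00882 - 0.00209j)
  m=-5: (-0.16827 + 0.04715j) × (0.35714 + 0.02761j) = -0.06140 + 0.01219j  (running Σ = -0.05258 + 0.01011j)
  m=-4: (0.03571 - 0.37234j) × (0.12040 + 0.46676j) = 0.17809 - 0.02816j  (running Σ = 0.12552 - 0.01806j)
  m=-3: (0.46091 + 0.23089j) × (-0.25344 + 0.16678j) = -0.15532 + 0.01835j  (running Σ = -0.02980 + 0.00030j)
  m=-2: (-0.23071 + 0.20964j) × (0.13673 + 0.10594j) = -0.05375 + 0.00422j  (running Σ = -0.08355 + 0.00452j)
  m=-1: (0.08613 + 0.22287j) × (-0.12958 + 0.37883j) = -0.09559 + 0.00375j  (running Σ = -0.17914 + 0.00827j)
  m=0: (-0.40623 + 0.00000j) × (0.04983 + 0.00000j) = -0.02024 + 0.00000j  (running Σ = -0.19938 + 0.00827j)
  m=1: (-0.08613 + 0.22287j) × (0.12958 + 0.37883j) = -0.09559 - 0.00375j  (running Σ = -0.29497 + 0.00452j)
  m=2: (-0.23071 - 0.20964j) × (0.13673 - 0.10594j) = -0.05375 - 0.00422j  (running Σ = -0.34873 + 0.00030j)
  m=3: (-0.46091 + 0.23089j) × (0.25344 + 0.16678j) = -0.15532 - 0.01835j  (running Σ = -0.50404 - 0.01806j)
  m=4: (0.03571 + 0.37234j) × (0.12040 - 0.46676j) = 0.17809 + 0.02816j  (running Σ = -0.32595 + 0.01011j)
  m=5: (0.16827 + 0.04715j) × (-0.35714 + 0.02761j) = -0.06140 - 0.01219j  (running Σ = -0.38735 - 0.00209j)
  m=6: (0.03422 - 0.04577j) × (0.06753 + 0.15678j) = 0.00949 + 0.00227j  (running Σ = -0.37786 + 0.00019j)
  m=7: (-0.00693 - 0.01105j) × (0.04045 - 0.03666j) = -0.00069 - 0.00019j  (running Σ = -0.37855 - 0.00001j)
  m=8: (-0.00182 + 0.00035j) × (-0.00934 - 0.00516j) = 0.00002 + 0.00001j  (running Σ = -0.37853 + 0.00000j)
Total Σ_m = -0.37853 + 0.00000j. Multiply by 0.739198: -0.27981 + 0.00000j. P_8(cos γ) = -0.279806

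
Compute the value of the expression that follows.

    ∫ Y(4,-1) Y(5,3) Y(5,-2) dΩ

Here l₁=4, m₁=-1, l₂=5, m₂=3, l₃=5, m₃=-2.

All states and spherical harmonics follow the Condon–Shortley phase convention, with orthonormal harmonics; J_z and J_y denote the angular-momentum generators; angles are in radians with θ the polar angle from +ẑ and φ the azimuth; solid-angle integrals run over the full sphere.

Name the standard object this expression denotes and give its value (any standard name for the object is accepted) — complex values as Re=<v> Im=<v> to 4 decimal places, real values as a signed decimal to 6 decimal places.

Gaunt coefficient, -0.118854

This is a Gaunt coefficient — the integral of a triple product of spherical harmonics over the sphere.
Checks pass: Σm=0; 14 even; l₃=5∈[1,9].
(2·4+1)(2·5+1)(2·5+1) = 1089
Δ: 4! 4! 6! / 15! → 1/3153150
sum: t=0:+1/69120 t=1:−1/1728 t=2:+1/576 t=3:−1/1728 t=4:+1/69120 = 7/11520
3j²(4 5 5; 0 0 0) = Δ·Π!·Σ² = 2/143  (sign -1)
sum: t=2:+1/17280 t=3:−1/2880 t=4:+1/6912 = -1/6912
3j²(4 5 5; -1 3 -2) = Δ·Π!·Σ² = 5/429  (sign +1)
combine: 4πI² = 1089·2/143·5/429 = 30/169
take √, sign -1: I = -0.11885360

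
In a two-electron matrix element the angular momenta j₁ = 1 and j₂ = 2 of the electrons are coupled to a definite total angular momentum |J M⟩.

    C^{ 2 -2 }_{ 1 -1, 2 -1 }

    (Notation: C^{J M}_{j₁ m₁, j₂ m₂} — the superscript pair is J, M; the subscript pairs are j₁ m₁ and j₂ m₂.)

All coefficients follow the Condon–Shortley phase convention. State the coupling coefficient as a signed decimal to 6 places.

j₁+j₂−J=1  J+j₁−j₂=1  J−j₁+j₂=3  j₁+j₂+J+1=6
(j₁±m₁, j₂±m₂, J±M) = (0,2,1,3,0,4)
P² = 12
sum k=1..1:
  [1] −1/6 = -1/6
S = -1/6
C² = P²·S² = 1/3 ; C = -0.577350

−√(1/3) = -0.577350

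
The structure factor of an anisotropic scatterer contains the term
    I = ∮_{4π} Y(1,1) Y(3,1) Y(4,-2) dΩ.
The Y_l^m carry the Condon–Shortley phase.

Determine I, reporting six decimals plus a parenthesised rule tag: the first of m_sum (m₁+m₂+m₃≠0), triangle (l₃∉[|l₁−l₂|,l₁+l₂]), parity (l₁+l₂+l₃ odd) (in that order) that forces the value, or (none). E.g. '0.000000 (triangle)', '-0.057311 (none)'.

m-sum 0 ✓  L=8 even ✓  2≤4≤4 ✓
Π(2lᵢ+1) = 3×7×9 = 189
triangle coeff Δ(1,3,4) = 1/252
Σ_t [0,0]: t=0:+1/36 = 1/36
(3j)²=4/63 [(1 3 4; 0 0 0)], sign=+1
Σ_t [0,0]: t=0:+1/96 = 1/96
(3j)²=5/84 [(1 3 4; 1 1 -2)], sign=+1
⇒ 4πI² = 5/7
I = (+1)√(5/7/(4π)) = 0.23841361
No selection rule forces the value: the integral is nonzero (none).

0.238414 (none)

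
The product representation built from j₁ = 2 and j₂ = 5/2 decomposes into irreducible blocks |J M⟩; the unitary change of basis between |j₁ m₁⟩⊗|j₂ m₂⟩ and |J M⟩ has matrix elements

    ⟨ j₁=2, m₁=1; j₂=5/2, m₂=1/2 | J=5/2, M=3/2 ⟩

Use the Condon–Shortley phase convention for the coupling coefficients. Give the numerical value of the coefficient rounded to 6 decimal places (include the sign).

j₁+j₂−J=2  J+j₁−j₂=2  J−j₁+j₂=3  j₁+j₂+J+1=8
(j₁±m₁, j₂±m₂, J±M) = (3,1,3,2,4,1)
P² = 216/35
sum k=0..1:
  [0] +1/12 = 1/12
  [1] −1/4 = -1/4
S = -1/6
C² = P²·S² = 6/35 ; C = -0.414039

−√(6/35) ≈ -0.414039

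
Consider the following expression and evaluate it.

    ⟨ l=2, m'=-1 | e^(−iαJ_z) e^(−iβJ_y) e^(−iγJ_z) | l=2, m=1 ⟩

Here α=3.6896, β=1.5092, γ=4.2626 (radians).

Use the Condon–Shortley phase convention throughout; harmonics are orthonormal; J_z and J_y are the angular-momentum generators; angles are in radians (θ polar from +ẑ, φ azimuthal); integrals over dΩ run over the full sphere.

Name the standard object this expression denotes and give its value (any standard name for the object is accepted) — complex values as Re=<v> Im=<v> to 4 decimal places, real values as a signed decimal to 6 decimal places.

This is a Wigner D-matrix element — the rotation-matrix element ⟨l m'| R(α,β,γ) |l m⟩ in the angular-momentum basis.
D^2_{-1,1}(3.6896,1.5092,4.2626) = e^{-i·-1·3.6896}·d^2_{-1,1}(1.5092)·e^{-i·1·4.2626}. Compute d first:
c=cos(1.509200/2)=0.728546, s=sin(1.509200/2)=0.684997; N=√[1·6·6·1]=6.000000
The bounds max(0,m−m')=2 and min(l+m,l−m')=3 give 2 terms
  k=2: (−1)^0·6.0000/(2)·0.7285^2·0.6850^2 = +0.747158
  k=3: (−1)^1·6.0000/(6)·0.7285^0·0.6850^4 = -0.220169
d^2_{-1,1}(1.5092) = +0.747158 -0.220169 = +0.526989
Attach z-rotation phases: D = e^{-i(-1)(3.6896)}·(+0.526989)·e^{-i(1)(4.2626)} = +0.442818-0.285710i

Wigner D-matrix element, Re=0.4428 Im=-0.2857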